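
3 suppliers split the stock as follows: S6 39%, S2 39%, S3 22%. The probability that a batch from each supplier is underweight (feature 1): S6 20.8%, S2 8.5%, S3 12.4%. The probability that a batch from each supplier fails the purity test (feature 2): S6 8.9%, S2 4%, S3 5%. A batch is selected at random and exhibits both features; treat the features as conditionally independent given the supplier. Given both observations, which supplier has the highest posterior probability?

S6

By Bayes' rule, posterior ∝ prior × likelihood:
  S6: 0.39 × 0.208 × 0.089 = 0.00721968
  S2: 0.39 × 0.085 × 0.04 = 0.001326
  S3: 0.22 × 0.124 × 0.05 = 0.001364
Normalizing constant = 0.00990968.
Largest term belongs to S6, so S6 is most probable.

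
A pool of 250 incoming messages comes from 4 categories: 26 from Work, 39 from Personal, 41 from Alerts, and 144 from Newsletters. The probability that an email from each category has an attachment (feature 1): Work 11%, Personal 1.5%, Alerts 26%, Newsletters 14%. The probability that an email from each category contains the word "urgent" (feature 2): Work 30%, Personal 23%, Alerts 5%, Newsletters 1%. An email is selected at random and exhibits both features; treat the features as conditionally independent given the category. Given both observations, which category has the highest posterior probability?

By Bayes' rule, posterior ∝ prior × likelihood:
  Work: 0.104 × 0.11 × 0.3 = 0.003432
  Personal: 0.156 × 0.015 × 0.23 = 0.0005382
  Alerts: 0.164 × 0.26 × 0.05 = 0.002132
  Newsletters: 0.576 × 0.14 × 0.01 = 0.0008064
Sum = 0.0069086.
Largest term belongs to Work, so Work is most probable.

Work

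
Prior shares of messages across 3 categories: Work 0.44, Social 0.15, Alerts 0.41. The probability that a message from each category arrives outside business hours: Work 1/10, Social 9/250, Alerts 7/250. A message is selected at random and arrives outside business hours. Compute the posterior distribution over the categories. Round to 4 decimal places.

By Bayes' rule, posterior ∝ prior × likelihood:
  Work: 0.44 × 0.1 = 0.044
  Social: 0.15 × 0.036 = 0.0054
  Alerts: 0.41 × 0.028 = 0.01148
Normalizing constant = 0.06088.
P(Work | off-hours) = 0.044/0.06088 ≈ 0.7227
P(Social | off-hours) = 0.0054/0.06088 ≈ 0.0887
P(Alerts | off-hours) = 0.01148/0.06088 ≈ 0.1886
(Check: 0.7227+0.0887+0.1886 = 1.0000.)

Work 0.7227, Social 0.0887, Alerts 0.1886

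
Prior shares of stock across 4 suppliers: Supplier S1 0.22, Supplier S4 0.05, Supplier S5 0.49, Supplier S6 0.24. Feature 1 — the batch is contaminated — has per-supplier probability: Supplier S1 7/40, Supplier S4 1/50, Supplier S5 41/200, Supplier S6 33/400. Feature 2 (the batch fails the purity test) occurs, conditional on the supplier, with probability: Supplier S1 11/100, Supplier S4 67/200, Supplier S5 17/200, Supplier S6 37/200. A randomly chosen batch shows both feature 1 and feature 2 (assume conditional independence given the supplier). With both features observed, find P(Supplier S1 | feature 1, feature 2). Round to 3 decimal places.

0.253

Prior × likelihood for each hypothesis:
  Supplier S1: 0.22 × 0.175 × 0.11 = 0.004235
  Supplier S4: 0.05 × 0.02 × 0.335 = 0.000335
  Supplier S5: 0.49 × 0.205 × 0.085 = 0.00853825
  Supplier S6: 0.24 × 0.0825 × 0.185 = 0.003663
Total = 0.01677125.
P(Supplier S1 | evidence) = 0.004235 / 0.01677125 ≈ 0.253.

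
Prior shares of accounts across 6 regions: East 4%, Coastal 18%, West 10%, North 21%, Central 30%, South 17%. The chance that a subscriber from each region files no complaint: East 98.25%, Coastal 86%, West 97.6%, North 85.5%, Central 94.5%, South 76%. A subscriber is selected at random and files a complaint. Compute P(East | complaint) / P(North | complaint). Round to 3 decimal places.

0.023

Taking complements, P(complaint | each) = East 0.0175, Coastal 0.14, West 0.024, North 0.145, Central 0.055, South 0.24.
Unnormalized posteriors (prior × likelihood):
  East: 0.04 × 0.0175 = 0.0007
  Coastal: 0.18 × 0.14 = 0.0252
  West: 0.1 × 0.024 = 0.0024
  North: 0.21 × 0.145 = 0.03045
  Central: 0.3 × 0.055 = 0.0165
  South: 0.17 × 0.24 = 0.0408
Total = 0.11605.
The ratio is 0.0007 / 0.03045 (the normalizer cancels) = 0.023.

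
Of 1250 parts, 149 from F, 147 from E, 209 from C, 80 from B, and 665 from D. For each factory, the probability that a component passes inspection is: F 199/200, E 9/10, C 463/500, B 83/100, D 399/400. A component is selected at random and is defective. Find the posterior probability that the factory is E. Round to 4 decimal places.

0.3184

Taking complements, P(defective | each) = F 0.005, E 0.1, C 0.074, B 0.17, D 0.0025.
Prior × likelihood for each hypothesis:
  F: 0.1192 × 0.005 = 0.000596
  E: 0.1176 × 0.1 = 0.01176
  C: 0.1672 × 0.074 = 0.0123728
  B: 0.064 × 0.17 = 0.01088
  D: 0.532 × 0.0025 = 0.00133
Sum = 0.0369388.
P(E | evidence) = 0.01176 / 0.0369388 ≈ 0.3184.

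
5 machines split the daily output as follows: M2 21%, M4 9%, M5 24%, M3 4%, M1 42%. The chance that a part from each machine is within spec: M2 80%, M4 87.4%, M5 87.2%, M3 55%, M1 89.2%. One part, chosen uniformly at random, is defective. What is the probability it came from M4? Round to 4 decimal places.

0.0769

Taking complements, P(defective | each) = M2 0.2, M4 0.126, M5 0.128, M3 0.45, M1 0.108.
Compute prior × likelihood for every hypothesis:
  M2: 0.21 × 0.2 = 0.042
  M4: 0.09 × 0.126 = 0.01134
  M5: 0.24 × 0.128 = 0.03072
  M3: 0.04 × 0.45 = 0.018
  M1: 0.42 × 0.108 = 0.04536
Sum = 0.14742.
P(M4 | evidence) = 0.01134 / 0.14742 ≈ 0.0769.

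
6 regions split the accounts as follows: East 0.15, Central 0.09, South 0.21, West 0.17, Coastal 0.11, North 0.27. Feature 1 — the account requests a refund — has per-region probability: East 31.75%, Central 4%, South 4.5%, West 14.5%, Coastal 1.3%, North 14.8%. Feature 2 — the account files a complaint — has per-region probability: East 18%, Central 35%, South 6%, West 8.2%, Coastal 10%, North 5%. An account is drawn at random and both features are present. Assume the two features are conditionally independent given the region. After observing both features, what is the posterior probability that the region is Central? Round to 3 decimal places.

Prior × likelihood for each hypothesis:
  East: 0.15 × 0.3175 × 0.18 = 0.0085725
  Central: 0.09 × 0.04 × 0.35 = 0.00126
  South: 0.21 × 0.045 × 0.06 = 0.000567
  West: 0.17 × 0.145 × 0.082 = 0.0020213
  Coastal: 0.11 × 0.013 × 0.1 = 0.000143
  North: 0.27 × 0.148 × 0.05 = 0.001998
Total = 0.0145618.
P(Central | evidence) = 0.00126 / 0.0145618 ≈ 0.087.

0.087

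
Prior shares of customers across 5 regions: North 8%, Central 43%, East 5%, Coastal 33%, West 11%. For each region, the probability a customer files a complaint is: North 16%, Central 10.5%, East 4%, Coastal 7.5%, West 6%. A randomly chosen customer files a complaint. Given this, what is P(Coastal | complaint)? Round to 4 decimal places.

Compute prior × likelihood for every hypothesis:
  North: 0.08 × 0.16 = 0.0128
  Central: 0.43 × 0.105 = 0.04515
  East: 0.05 × 0.04 = 0.002
  Coastal: 0.33 × 0.075 = 0.02475
  West: 0.11 × 0.06 = 0.0066
Sum = 0.0913.
P(Coastal | evidence) = 0.02475 / 0.0913 ≈ 0.2711.

0.2711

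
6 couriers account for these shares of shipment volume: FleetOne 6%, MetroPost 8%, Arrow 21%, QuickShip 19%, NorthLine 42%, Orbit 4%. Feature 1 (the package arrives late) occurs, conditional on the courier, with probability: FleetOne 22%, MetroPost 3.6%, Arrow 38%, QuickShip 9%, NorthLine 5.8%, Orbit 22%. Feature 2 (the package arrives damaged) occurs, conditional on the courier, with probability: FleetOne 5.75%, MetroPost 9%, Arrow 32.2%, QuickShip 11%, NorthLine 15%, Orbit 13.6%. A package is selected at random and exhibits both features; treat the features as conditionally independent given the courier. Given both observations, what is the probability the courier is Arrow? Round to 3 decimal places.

Unnormalized posteriors (prior × likelihood):
  FleetOne: 0.06 × 0.22 × 0.0575 = 0.000759
  MetroPost: 0.08 × 0.036 × 0.09 = 0.0002592
  Arrow: 0.21 × 0.38 × 0.322 = 0.0256956
  QuickShip: 0.19 × 0.09 × 0.11 = 0.001881
  NorthLine: 0.42 × 0.058 × 0.15 = 0.003654
  Orbit: 0.04 × 0.22 × 0.136 = 0.0011968
Sum = 0.0334456.
P(Arrow | evidence) = 0.0256956 / 0.0334456 ≈ 0.768.

0.768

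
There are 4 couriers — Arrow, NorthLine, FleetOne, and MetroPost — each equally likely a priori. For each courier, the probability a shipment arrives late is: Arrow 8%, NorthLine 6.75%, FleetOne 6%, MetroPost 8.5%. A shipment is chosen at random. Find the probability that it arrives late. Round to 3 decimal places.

0.073

Since the prior is uniform, the posterior is proportional to the likelihood:
  Arrow: 0.08
  NorthLine: 0.0675
  FleetOne: 0.06
  MetroPost: 0.085
P(late) = (1/4) × (0.08 + 0.0675 + 0.06 + 0.085) = 0.2925/4 ≈ 0.073.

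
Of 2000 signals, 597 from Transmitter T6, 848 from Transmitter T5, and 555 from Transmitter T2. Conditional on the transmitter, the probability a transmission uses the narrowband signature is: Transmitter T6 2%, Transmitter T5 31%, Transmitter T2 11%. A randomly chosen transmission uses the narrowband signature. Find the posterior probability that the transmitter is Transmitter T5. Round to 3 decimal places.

0.783

Unnormalized posteriors (prior × likelihood):
  Transmitter T6: 0.2985 × 0.02 = 0.00597
  Transmitter T5: 0.424 × 0.31 = 0.13144
  Transmitter T2: 0.2775 × 0.11 = 0.030525
Total = 0.167935.
P(Transmitter T5 | evidence) = 0.13144 / 0.167935 ≈ 0.783.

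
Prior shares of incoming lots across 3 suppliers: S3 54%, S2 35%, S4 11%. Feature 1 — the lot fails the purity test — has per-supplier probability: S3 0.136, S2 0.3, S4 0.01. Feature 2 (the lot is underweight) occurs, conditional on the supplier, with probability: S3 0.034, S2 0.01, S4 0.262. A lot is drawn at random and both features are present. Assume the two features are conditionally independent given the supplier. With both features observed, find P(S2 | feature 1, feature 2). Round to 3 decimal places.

0.274

By Bayes' rule, posterior ∝ prior × likelihood:
  S3: 0.54 × 0.136 × 0.034 = 0.00249696
  S2: 0.35 × 0.3 × 0.01 = 0.00105
  S4: 0.11 × 0.01 × 0.262 = 0.0002882
Total = 0.00383516.
P(S2 | evidence) = 0.00105 / 0.00383516 ≈ 0.274.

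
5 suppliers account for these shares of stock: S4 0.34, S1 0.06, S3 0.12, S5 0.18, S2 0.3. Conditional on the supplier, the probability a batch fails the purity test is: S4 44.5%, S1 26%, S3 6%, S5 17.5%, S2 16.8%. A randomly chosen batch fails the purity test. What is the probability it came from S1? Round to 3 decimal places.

0.061

By Bayes' rule, posterior ∝ prior × likelihood:
  S4: 0.34 × 0.445 = 0.1513
  S1: 0.06 × 0.26 = 0.0156
  S3: 0.12 × 0.06 = 0.0072
  S5: 0.18 × 0.175 = 0.0315
  S2: 0.3 × 0.168 = 0.0504
Total = 0.256.
P(S1 | evidence) = 0.0156 / 0.256 ≈ 0.061.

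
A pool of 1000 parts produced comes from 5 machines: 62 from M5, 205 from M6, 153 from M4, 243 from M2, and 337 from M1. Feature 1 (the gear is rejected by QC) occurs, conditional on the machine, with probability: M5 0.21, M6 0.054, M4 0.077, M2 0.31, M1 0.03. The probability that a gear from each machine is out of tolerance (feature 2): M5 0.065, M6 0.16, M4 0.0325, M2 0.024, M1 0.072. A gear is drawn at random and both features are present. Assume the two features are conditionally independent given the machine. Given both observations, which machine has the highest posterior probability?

M2

By Bayes' rule, posterior ∝ prior × likelihood:
  M5: 0.062 × 0.21 × 0.065 = 0.0008463
  M6: 0.205 × 0.054 × 0.16 = 0.0017712
  M4: 0.153 × 0.077 × 0.0325 = 0.0003828825
  M2: 0.243 × 0.31 × 0.024 = 0.00180792
  M1: 0.337 × 0.03 × 0.072 = 0.00072792
Sum = 0.0055362225.
Largest term belongs to M2, so M2 is most probable.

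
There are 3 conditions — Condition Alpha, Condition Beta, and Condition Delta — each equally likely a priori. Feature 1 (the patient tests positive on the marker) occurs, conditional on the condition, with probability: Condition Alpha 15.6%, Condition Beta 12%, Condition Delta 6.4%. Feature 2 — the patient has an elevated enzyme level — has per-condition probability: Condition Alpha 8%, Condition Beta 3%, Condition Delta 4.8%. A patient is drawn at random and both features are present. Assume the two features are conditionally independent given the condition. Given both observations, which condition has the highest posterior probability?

Condition Alpha

With a uniform prior (1/3 each), posterior ∝ likelihood:
  Condition Alpha: 0.156 × 0.08 = 0.01248
  Condition Beta: 0.12 × 0.03 = 0.0036
  Condition Delta: 0.064 × 0.048 = 0.003072
Total = 0.019152.
Largest term belongs to Condition Alpha, so Condition Alpha is most probable.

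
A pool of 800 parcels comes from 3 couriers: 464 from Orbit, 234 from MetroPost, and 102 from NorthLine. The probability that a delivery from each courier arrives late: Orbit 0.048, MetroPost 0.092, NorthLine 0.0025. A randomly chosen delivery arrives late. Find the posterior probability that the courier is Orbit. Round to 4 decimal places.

Compute prior × likelihood for every hypothesis:
  Orbit: 0.58 × 0.048 = 0.02784
  MetroPost: 0.2925 × 0.092 = 0.02691
  NorthLine: 0.1275 × 0.0025 = 0.00031875
Sum = 0.05506875.
P(Orbit | evidence) = 0.02784 / 0.05506875 ≈ 0.5055.

0.5055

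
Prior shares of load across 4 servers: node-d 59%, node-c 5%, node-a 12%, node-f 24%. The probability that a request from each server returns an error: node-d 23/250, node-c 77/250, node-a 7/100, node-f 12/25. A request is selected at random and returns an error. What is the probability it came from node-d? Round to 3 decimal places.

By Bayes' rule, posterior ∝ prior × likelihood:
  node-d: 0.59 × 0.092 = 0.05428
  node-c: 0.05 × 0.308 = 0.0154
  node-a: 0.12 × 0.07 = 0.0084
  node-f: 0.24 × 0.48 = 0.1152
Sum = 0.19328.
P(node-d | evidence) = 0.05428 / 0.19328 ≈ 0.281.

0.281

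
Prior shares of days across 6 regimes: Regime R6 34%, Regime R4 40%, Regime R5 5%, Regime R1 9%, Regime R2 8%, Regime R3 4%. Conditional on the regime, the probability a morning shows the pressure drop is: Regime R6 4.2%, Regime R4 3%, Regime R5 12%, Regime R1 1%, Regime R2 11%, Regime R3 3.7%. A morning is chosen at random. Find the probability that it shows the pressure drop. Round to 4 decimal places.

Unnormalized posteriors (prior × likelihood):
  Regime R6: 0.34 × 0.042 = 0.01428
  Regime R4: 0.4 × 0.03 = 0.012
  Regime R5: 0.05 × 0.12 = 0.006
  Regime R1: 0.09 × 0.01 = 0.0009
  Regime R2: 0.08 × 0.11 = 0.0088
  Regime R3: 0.04 × 0.037 = 0.00148
P(drop) = 0.01428 + 0.012 + 0.006 + 0.0009 + 0.0088 + 0.00148 = 0.04346 → 0.0435.

0.0435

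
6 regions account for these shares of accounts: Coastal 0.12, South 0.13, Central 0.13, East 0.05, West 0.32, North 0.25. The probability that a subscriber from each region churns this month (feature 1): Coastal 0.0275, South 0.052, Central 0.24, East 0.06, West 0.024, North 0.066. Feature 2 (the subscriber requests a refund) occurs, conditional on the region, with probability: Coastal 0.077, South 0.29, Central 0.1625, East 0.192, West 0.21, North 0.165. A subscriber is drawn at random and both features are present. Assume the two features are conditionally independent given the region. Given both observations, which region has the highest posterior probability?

Unnormalized posteriors (prior × likelihood):
  Coastal: 0.12 × 0.0275 × 0.077 = 0.0002541
  South: 0.13 × 0.052 × 0.29 = 0.0019604
  Central: 0.13 × 0.24 × 0.1625 = 0.00507
  East: 0.05 × 0.06 × 0.192 = 0.000576
  West: 0.32 × 0.024 × 0.21 = 0.0016128
  North: 0.25 × 0.066 × 0.165 = 0.0027225
Sum = 0.0121958.
Largest term belongs to Central, so Central is most probable.

Central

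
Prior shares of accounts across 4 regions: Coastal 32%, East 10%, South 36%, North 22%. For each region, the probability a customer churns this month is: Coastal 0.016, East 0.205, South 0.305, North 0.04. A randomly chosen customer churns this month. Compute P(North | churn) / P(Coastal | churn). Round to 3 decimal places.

Unnormalized posteriors (prior × likelihood):
  Coastal: 0.32 × 0.016 = 0.00512
  East: 0.1 × 0.205 = 0.0205
  South: 0.36 × 0.305 = 0.1098
  North: 0.22 × 0.04 = 0.0088
Total = 0.14422.
The ratio is 0.0088 / 0.00512 (the normalizer cancels) = 1.719.

1.719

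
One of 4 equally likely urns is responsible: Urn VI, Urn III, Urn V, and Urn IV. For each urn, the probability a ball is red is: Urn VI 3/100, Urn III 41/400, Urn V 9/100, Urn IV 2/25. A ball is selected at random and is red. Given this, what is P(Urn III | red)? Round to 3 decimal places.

With a uniform prior (1/4 each), posterior ∝ likelihood:
  Urn VI: 0.03
  Urn III: 0.1025
  Urn V: 0.09
  Urn IV: 0.08
Normalizing constant = 0.3025.
P(Urn III | evidence) = 0.1025 / 0.3025 ≈ 0.339.

0.339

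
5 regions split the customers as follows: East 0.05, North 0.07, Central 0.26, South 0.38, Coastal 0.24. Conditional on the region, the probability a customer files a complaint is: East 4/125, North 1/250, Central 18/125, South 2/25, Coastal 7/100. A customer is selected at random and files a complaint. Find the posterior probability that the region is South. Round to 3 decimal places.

Compute prior × likelihood for every hypothesis:
  East: 0.05 × 0.032 = 0.0016
  North: 0.07 × 0.004 = 0.00028
  Central: 0.26 × 0.144 = 0.03744
  South: 0.38 × 0.08 = 0.0304
  Coastal: 0.24 × 0.07 = 0.0168
Normalizing constant = 0.08652.
P(South | evidence) = 0.0304 / 0.08652 ≈ 0.351.

0.351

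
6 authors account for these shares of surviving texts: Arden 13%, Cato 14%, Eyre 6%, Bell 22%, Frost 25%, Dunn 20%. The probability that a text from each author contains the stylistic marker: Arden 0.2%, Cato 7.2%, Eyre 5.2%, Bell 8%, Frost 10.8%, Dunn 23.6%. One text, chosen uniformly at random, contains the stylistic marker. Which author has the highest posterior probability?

Dunn

By Bayes' rule, posterior ∝ prior × likelihood:
  Arden: 0.13 × 0.002 = 0.00026
  Cato: 0.14 × 0.072 = 0.01008
  Eyre: 0.06 × 0.052 = 0.00312
  Bell: 0.22 × 0.08 = 0.0176
  Frost: 0.25 × 0.108 = 0.027
  Dunn: 0.2 × 0.236 = 0.0472
Sum = 0.10526.
Largest term belongs to Dunn, so Dunn is most probable.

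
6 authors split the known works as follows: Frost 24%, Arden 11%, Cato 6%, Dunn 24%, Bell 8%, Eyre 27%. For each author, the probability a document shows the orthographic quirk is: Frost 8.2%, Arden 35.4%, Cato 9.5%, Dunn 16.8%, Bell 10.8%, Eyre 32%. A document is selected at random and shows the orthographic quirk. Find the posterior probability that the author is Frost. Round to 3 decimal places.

0.099

Prior × likelihood for each hypothesis:
  Frost: 0.24 × 0.082 = 0.01968
  Arden: 0.11 × 0.354 = 0.03894
  Cato: 0.06 × 0.095 = 0.0057
  Dunn: 0.24 × 0.168 = 0.04032
  Bell: 0.08 × 0.108 = 0.00864
  Eyre: 0.27 × 0.32 = 0.0864
Normalizing constant = 0.19968.
P(Frost | evidence) = 0.01968 / 0.19968 ≈ 0.099.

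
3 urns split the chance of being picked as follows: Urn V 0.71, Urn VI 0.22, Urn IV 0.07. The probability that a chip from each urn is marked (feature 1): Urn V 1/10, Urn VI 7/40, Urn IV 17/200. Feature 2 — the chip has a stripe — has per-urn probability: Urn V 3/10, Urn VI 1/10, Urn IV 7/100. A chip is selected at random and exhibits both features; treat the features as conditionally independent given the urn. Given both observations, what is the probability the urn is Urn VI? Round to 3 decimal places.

0.151

Prior × likelihood for each hypothesis:
  Urn V: 0.71 × 0.1 × 0.3 = 0.0213
  Urn VI: 0.22 × 0.175 × 0.1 = 0.00385
  Urn IV: 0.07 × 0.085 × 0.07 = 0.0004165
Total = 0.0255665.
P(Urn VI | evidence) = 0.00385 / 0.0255665 ≈ 0.151.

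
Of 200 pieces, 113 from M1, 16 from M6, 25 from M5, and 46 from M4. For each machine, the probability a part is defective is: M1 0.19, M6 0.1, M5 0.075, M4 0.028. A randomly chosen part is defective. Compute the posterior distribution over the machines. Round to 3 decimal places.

Prior × likelihood for each hypothesis:
  M1: 0.565 × 0.19 = 0.10735
  M6: 0.08 × 0.1 = 0.008
  M5: 0.125 × 0.075 = 0.009375
  M4: 0.23 × 0.028 = 0.00644
Sum = 0.131165.
P(M1 | defective) = 0.10735/0.131165 ≈ 0.818
P(M6 | defective) = 0.008/0.131165 ≈ 0.061
P(M5 | defective) = 0.009375/0.131165 ≈ 0.071
P(M4 | defective) = 0.00644/0.131165 ≈ 0.049
(Check: 0.818+0.061+0.071+0.049 = 0.999.)

M1 0.818, M6 0.061, M5 0.071, M4 0.049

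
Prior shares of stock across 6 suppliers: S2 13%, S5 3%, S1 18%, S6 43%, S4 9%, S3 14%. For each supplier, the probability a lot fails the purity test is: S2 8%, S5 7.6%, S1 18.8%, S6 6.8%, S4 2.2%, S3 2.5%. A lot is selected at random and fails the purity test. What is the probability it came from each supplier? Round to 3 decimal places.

By Bayes' rule, posterior ∝ prior × likelihood:
  S2: 0.13 × 0.08 = 0.0104
  S5: 0.03 × 0.076 = 0.00228
  S1: 0.18 × 0.188 = 0.03384
  S6: 0.43 × 0.068 = 0.02924
  S4: 0.09 × 0.022 = 0.00198
  S3: 0.14 × 0.025 = 0.0035
Total = 0.08124.
P(S2 | off-spec) = 0.0104/0.08124 ≈ 0.128
P(S5 | off-spec) = 0.00228/0.08124 ≈ 0.028
P(S1 | off-spec) = 0.03384/0.08124 ≈ 0.417
P(S6 | off-spec) = 0.02924/0.08124 ≈ 0.360
P(S4 | off-spec) = 0.00198/0.08124 ≈ 0.024
P(S3 | off-spec) = 0.0035/0.08124 ≈ 0.043

S2 0.128, S5 0.028, S1 0.417, S6 0.360, S4 0.024, S3 0.043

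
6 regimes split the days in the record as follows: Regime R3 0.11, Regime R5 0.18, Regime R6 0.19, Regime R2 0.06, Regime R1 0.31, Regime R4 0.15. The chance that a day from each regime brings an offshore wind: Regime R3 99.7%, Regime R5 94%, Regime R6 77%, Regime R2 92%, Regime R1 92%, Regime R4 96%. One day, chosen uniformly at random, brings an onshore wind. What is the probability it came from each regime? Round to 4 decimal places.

Regime R3 0.0036, Regime R5 0.1194, Regime R6 0.4832, Regime R2 0.0531, Regime R1 0.2742, Regime R4 0.0663

Taking complements, P(onshore | each) = Regime R3 0.003, Regime R5 0.06, Regime R6 0.23, Regime R2 0.08, Regime R1 0.08, Regime R4 0.04.
By Bayes' rule, posterior ∝ prior × likelihood:
  Regime R3: 0.11 × 0.003 = 0.00033
  Regime R5: 0.18 × 0.06 = 0.0108
  Regime R6: 0.19 × 0.23 = 0.0437
  Regime R2: 0.06 × 0.08 = 0.0048
  Regime R1: 0.31 × 0.08 = 0.0248
  Regime R4: 0.15 × 0.04 = 0.006
Sum = 0.09043.
P(Regime R3 | onshore) = 0.00033/0.09043 ≈ 0.0036
P(Regime R5 | onshore) = 0.0108/0.09043 ≈ 0.1194
P(Regime R6 | onshore) = 0.0437/0.09043 ≈ 0.4832
P(Regime R2 | onshore) = 0.0048/0.09043 ≈ 0.0531
P(Regime R1 | onshore) = 0.0248/0.09043 ≈ 0.2742
P(Regime R4 | onshore) = 0.006/0.09043 ≈ 0.0663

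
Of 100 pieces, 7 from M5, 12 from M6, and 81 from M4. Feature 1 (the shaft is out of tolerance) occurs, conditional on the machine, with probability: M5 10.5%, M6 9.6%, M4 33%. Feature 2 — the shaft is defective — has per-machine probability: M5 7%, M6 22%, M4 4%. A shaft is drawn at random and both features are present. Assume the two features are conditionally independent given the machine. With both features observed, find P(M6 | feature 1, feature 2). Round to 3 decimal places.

0.184

Prior × likelihood for each hypothesis:
  M5: 0.07 × 0.105 × 0.07 = 0.0005145
  M6: 0.12 × 0.096 × 0.22 = 0.0025344
  M4: 0.81 × 0.33 × 0.04 = 0.010692
Sum = 0.0137409.
P(M6 | evidence) = 0.0025344 / 0.0137409 ≈ 0.184.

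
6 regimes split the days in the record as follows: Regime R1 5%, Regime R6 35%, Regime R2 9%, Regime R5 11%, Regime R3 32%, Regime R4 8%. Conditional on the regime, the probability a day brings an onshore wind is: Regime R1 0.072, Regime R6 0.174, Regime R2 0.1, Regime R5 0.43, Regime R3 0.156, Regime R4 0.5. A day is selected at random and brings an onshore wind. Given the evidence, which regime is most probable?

Unnormalized posteriors (prior × likelihood):
  Regime R1: 0.05 × 0.072 = 0.0036
  Regime R6: 0.35 × 0.174 = 0.0609
  Regime R2: 0.09 × 0.1 = 0.009
  Regime R5: 0.11 × 0.43 = 0.0473
  Regime R3: 0.32 × 0.156 = 0.04992
  Regime R4: 0.08 × 0.5 = 0.04
Total = 0.21072.
Largest term belongs to Regime R6, so Regime R6 is most probable.

Regime R6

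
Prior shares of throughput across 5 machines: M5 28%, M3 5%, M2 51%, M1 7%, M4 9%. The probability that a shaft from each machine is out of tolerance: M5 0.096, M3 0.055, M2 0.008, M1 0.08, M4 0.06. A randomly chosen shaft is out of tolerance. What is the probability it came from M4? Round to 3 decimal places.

0.121

Compute prior × likelihood for every hypothesis:
  M5: 0.28 × 0.096 = 0.02688
  M3: 0.05 × 0.055 = 0.00275
  M2: 0.51 × 0.008 = 0.00408
  M1: 0.07 × 0.08 = 0.0056
  M4: 0.09 × 0.06 = 0.0054
Sum = 0.04471.
P(M4 | evidence) = 0.0054 / 0.04471 ≈ 0.121.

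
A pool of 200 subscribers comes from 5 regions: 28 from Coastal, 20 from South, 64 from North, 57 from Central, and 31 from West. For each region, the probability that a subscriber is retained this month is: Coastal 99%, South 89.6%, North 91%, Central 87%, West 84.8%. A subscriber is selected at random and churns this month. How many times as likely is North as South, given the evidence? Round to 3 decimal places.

Taking complements, P(churn | each) = Coastal 0.01, South 0.104, North 0.09, Central 0.13, West 0.152.
By Bayes' rule, posterior ∝ prior × likelihood:
  Coastal: 0.14 × 0.01 = 0.0014
  South: 0.1 × 0.104 = 0.0104
  North: 0.32 × 0.09 = 0.0288
  Central: 0.285 × 0.13 = 0.03705
  West: 0.155 × 0.152 = 0.02356
Sum = 0.10121.
The ratio is 0.0288 / 0.0104 (the normalizer cancels) = 2.769.

2.769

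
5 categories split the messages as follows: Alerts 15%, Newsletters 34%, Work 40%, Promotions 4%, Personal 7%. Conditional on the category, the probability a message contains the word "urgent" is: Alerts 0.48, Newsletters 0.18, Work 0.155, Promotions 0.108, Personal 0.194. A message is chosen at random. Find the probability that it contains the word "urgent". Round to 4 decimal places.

0.2131

Unnormalized posteriors (prior × likelihood):
  Alerts: 0.15 × 0.48 = 0.072
  Newsletters: 0.34 × 0.18 = 0.0612
  Work: 0.4 × 0.155 = 0.062
  Promotions: 0.04 × 0.108 = 0.00432
  Personal: 0.07 × 0.194 = 0.01358
P(urgent-flag) = 0.072 + 0.0612 + 0.062 + 0.00432 + 0.01358 = 0.2131 → 0.2131.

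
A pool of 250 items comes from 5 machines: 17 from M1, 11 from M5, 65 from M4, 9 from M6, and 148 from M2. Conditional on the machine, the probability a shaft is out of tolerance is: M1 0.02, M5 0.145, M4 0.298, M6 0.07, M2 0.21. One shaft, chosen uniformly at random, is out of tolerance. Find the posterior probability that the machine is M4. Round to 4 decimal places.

0.3654

Compute prior × likelihood for every hypothesis:
  M1: 0.068 × 0.02 = 0.00136
  M5: 0.044 × 0.145 = 0.00638
  M4: 0.26 × 0.298 = 0.07748
  M6: 0.036 × 0.07 = 0.00252
  M2: 0.592 × 0.21 = 0.12432
Sum = 0.21206.
P(M4 | evidence) = 0.07748 / 0.21206 ≈ 0.3654.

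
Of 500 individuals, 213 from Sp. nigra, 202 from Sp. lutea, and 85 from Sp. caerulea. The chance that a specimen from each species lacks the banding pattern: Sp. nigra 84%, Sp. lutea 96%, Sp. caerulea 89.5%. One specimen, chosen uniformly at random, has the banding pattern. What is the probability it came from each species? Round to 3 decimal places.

Sp. nigra 0.667, Sp. lutea 0.158, Sp. caerulea 0.175

Taking complements, P(banded | each) = Sp. nigra 0.16, Sp. lutea 0.04, Sp. caerulea 0.105.
Prior × likelihood for each hypothesis:
  Sp. nigra: 0.426 × 0.16 = 0.06816
  Sp. lutea: 0.404 × 0.04 = 0.01616
  Sp. caerulea: 0.17 × 0.105 = 0.01785
Sum = 0.10217.
P(Sp. nigra | banded) = 0.06816/0.10217 ≈ 0.667
P(Sp. lutea | banded) = 0.01616/0.10217 ≈ 0.158
P(Sp. caerulea | banded) = 0.01785/0.10217 ≈ 0.175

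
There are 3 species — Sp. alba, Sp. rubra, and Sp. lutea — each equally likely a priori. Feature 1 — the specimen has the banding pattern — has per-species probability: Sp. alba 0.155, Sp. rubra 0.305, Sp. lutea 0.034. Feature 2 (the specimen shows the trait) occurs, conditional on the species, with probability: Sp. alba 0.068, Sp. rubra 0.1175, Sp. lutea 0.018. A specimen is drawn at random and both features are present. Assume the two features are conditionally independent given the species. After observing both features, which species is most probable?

Sp. rubra

With a uniform prior (1/3 each), posterior ∝ likelihood:
  Sp. alba: 0.155 × 0.068 = 0.01054
  Sp. rubra: 0.305 × 0.1175 = 0.0358375
  Sp. lutea: 0.034 × 0.018 = 0.000612
Sum = 0.0469895.
Largest term belongs to Sp. rubra, so Sp. rubra is most probable.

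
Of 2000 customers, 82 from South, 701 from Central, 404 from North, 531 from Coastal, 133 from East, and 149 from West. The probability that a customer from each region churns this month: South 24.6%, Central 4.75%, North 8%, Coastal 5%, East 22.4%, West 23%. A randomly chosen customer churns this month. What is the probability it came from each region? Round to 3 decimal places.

South 0.114, Central 0.189, North 0.183, Coastal 0.151, East 0.169, West 0.194

By Bayes' rule, posterior ∝ prior × likelihood:
  South: 0.041 × 0.246 = 0.010086
  Central: 0.3505 × 0.0475 = 0.01664875
  North: 0.202 × 0.08 = 0.01616
  Coastal: 0.2655 × 0.05 = 0.013275
  East: 0.0665 × 0.224 = 0.014896
  West: 0.0745 × 0.23 = 0.017135
Total = 0.08820075.
P(South | churn) = 0.010086/0.08820075 ≈ 0.114
P(Central | churn) = 0.01664875/0.08820075 ≈ 0.189
P(North | churn) = 0.01616/0.08820075 ≈ 0.183
P(Coastal | churn) = 0.013275/0.08820075 ≈ 0.151
P(East | churn) = 0.014896/0.08820075 ≈ 0.169
P(West | churn) = 0.017135/0.08820075 ≈ 0.194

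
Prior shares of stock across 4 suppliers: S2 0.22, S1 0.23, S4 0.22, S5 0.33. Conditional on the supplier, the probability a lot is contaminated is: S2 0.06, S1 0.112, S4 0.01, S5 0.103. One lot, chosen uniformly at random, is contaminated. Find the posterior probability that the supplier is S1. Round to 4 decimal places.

Prior × likelihood for each hypothesis:
  S2: 0.22 × 0.06 = 0.0132
  S1: 0.23 × 0.112 = 0.02576
  S4: 0.22 × 0.01 = 0.0022
  S5: 0.33 × 0.103 = 0.03399
Total = 0.07515.
P(S1 | evidence) = 0.02576 / 0.07515 ≈ 0.3428.

0.3428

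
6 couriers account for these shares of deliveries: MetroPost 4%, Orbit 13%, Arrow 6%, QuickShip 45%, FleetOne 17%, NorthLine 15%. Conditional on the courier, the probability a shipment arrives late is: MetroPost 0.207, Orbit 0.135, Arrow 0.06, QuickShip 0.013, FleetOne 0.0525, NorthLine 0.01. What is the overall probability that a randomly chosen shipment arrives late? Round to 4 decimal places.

0.0457

Prior × likelihood for each hypothesis:
  MetroPost: 0.04 × 0.207 = 0.00828
  Orbit: 0.13 × 0.135 = 0.01755
  Arrow: 0.06 × 0.06 = 0.0036
  QuickShip: 0.45 × 0.013 = 0.00585
  FleetOne: 0.17 × 0.0525 = 0.008925
  NorthLine: 0.15 × 0.01 = 0.0015
P(late) = 0.00828 + 0.01755 + 0.0036 + 0.00585 + 0.008925 + 0.0015 = 0.045705 → 0.0457.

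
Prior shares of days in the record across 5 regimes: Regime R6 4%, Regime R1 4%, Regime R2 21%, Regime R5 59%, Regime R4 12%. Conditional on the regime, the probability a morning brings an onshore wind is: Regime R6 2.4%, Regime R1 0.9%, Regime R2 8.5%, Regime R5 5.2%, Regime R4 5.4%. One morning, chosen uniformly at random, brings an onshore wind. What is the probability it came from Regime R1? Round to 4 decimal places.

Unnormalized posteriors (prior × likelihood):
  Regime R6: 0.04 × 0.024 = 0.00096
  Regime R1: 0.04 × 0.009 = 0.00036
  Regime R2: 0.21 × 0.085 = 0.01785
  Regime R5: 0.59 × 0.052 = 0.03068
  Regime R4: 0.12 × 0.054 = 0.00648
Normalizing constant = 0.05633.
P(Regime R1 | evidence) = 0.00036 / 0.05633 ≈ 0.0064.

0.0064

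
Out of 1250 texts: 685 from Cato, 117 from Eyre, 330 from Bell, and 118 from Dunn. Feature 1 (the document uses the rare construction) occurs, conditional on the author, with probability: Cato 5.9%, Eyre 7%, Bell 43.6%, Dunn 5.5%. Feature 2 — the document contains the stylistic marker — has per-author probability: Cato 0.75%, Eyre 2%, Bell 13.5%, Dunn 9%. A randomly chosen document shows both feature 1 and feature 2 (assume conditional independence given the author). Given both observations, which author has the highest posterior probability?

By Bayes' rule, posterior ∝ prior × likelihood:
  Cato: 0.548 × 0.059 × 0.0075 = 0.00024249
  Eyre: 0.0936 × 0.07 × 0.02 = 0.00013104
  Bell: 0.264 × 0.436 × 0.135 = 0.01553904
  Dunn: 0.0944 × 0.055 × 0.09 = 0.00046728
Normalizing constant = 0.01637985.
Largest term belongs to Bell, so Bell is most probable.

Bell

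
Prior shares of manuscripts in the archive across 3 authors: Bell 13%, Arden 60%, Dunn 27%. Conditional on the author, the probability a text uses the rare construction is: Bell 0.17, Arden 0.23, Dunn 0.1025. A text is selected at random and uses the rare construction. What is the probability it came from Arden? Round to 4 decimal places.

Compute prior × likelihood for every hypothesis:
  Bell: 0.13 × 0.17 = 0.0221
  Arden: 0.6 × 0.23 = 0.138
  Dunn: 0.27 × 0.1025 = 0.027675
Normalizing constant = 0.187775.
P(Arden | evidence) = 0.138 / 0.187775 ≈ 0.7349.

0.7349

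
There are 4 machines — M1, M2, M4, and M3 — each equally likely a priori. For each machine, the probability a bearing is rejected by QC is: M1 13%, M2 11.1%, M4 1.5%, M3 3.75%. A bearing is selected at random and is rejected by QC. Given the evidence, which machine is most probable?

M1

Since the prior is uniform, the posterior is proportional to the likelihood:
  M1: 0.13
  M2: 0.111
  M4: 0.015
  M3: 0.0375
Normalizing constant = 0.2935.
Largest term belongs to M1, so M1 is most probable.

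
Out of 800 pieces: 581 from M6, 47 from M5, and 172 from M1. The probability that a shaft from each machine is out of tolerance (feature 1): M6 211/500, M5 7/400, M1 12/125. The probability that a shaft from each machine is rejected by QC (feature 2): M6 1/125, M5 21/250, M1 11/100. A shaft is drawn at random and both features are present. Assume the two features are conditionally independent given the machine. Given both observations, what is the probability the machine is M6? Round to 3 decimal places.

Compute prior × likelihood for every hypothesis:
  M6: 0.72625 × 0.422 × 0.008 = 0.00245182
  M5: 0.05875 × 0.0175 × 0.084 = 0.0000863625
  M1: 0.215 × 0.096 × 0.11 = 0.0022704
Sum = 0.0048085825.
P(M6 | evidence) = 0.00245182 / 0.0048085825 ≈ 0.510.

0.510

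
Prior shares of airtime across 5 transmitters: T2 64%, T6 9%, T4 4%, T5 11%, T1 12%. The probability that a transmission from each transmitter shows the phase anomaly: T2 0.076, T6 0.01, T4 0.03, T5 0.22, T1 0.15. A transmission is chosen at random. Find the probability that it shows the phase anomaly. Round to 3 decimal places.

By Bayes' rule, posterior ∝ prior × likelihood:
  T2: 0.64 × 0.076 = 0.04864
  T6: 0.09 × 0.01 = 0.0009
  T4: 0.04 × 0.03 = 0.0012
  T5: 0.11 × 0.22 = 0.0242
  T1: 0.12 × 0.15 = 0.018
P(anomaly) = 0.04864 + 0.0009 + 0.0012 + 0.0242 + 0.018 = 0.09294 → 0.093.

0.093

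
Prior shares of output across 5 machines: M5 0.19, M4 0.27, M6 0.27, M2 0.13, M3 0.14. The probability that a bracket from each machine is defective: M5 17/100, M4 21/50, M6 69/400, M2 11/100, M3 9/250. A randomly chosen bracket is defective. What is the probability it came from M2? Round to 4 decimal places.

0.0676

Unnormalized posteriors (prior × likelihood):
  M5: 0.19 × 0.17 = 0.0323
  M4: 0.27 × 0.42 = 0.1134
  M6: 0.27 × 0.1725 = 0.046575
  M2: 0.13 × 0.11 = 0.0143
  M3: 0.14 × 0.036 = 0.00504
Sum = 0.211615.
P(M2 | evidence) = 0.0143 / 0.211615 ≈ 0.0676.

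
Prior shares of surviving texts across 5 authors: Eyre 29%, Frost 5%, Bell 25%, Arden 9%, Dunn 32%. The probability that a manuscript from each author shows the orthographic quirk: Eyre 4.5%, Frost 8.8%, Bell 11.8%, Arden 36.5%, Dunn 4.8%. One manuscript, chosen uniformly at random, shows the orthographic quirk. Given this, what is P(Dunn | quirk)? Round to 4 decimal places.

By Bayes' rule, posterior ∝ prior × likelihood:
  Eyre: 0.29 × 0.045 = 0.01305
  Frost: 0.05 × 0.088 = 0.0044
  Bell: 0.25 × 0.118 = 0.0295
  Arden: 0.09 × 0.365 = 0.03285
  Dunn: 0.32 × 0.048 = 0.01536
Sum = 0.09516.
P(Dunn | evidence) = 0.01536 / 0.09516 ≈ 0.1614.

0.1614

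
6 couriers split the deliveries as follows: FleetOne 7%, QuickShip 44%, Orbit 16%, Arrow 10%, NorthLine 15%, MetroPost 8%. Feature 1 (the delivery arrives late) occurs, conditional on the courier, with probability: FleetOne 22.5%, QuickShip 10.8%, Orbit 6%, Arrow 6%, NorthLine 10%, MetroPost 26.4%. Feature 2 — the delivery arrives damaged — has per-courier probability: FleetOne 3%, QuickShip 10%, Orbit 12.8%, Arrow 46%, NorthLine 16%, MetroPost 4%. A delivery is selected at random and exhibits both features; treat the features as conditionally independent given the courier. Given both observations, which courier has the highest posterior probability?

Prior × likelihood for each hypothesis:
  FleetOne: 0.07 × 0.225 × 0.03 = 0.0004725
  QuickShip: 0.44 × 0.108 × 0.1 = 0.004752
  Orbit: 0.16 × 0.06 × 0.128 = 0.0012288
  Arrow: 0.1 × 0.06 × 0.46 = 0.00276
  NorthLine: 0.15 × 0.1 × 0.16 = 0.0024
  MetroPost: 0.08 × 0.264 × 0.04 = 0.0008448
Total = 0.0124581.
Largest term belongs to QuickShip, so QuickShip is most probable.

QuickShip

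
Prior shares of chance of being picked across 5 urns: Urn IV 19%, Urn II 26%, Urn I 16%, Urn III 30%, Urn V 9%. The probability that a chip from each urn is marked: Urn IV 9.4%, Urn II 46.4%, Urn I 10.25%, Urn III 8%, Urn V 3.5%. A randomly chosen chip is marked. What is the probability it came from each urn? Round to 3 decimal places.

Urn IV 0.098, Urn II 0.663, Urn I 0.090, Urn III 0.132, Urn V 0.017

Compute prior × likelihood for every hypothesis:
  Urn IV: 0.19 × 0.094 = 0.01786
  Urn II: 0.26 × 0.464 = 0.12064
  Urn I: 0.16 × 0.1025 = 0.0164
  Urn III: 0.3 × 0.08 = 0.024
  Urn V: 0.09 × 0.035 = 0.00315
Sum = 0.18205.
P(Urn IV | marked) = 0.01786/0.18205 ≈ 0.098
P(Urn II | marked) = 0.12064/0.18205 ≈ 0.663
P(Urn I | marked) = 0.0164/0.18205 ≈ 0.090
P(Urn III | marked) = 0.024/0.18205 ≈ 0.132
P(Urn V | marked) = 0.00315/0.18205 ≈ 0.017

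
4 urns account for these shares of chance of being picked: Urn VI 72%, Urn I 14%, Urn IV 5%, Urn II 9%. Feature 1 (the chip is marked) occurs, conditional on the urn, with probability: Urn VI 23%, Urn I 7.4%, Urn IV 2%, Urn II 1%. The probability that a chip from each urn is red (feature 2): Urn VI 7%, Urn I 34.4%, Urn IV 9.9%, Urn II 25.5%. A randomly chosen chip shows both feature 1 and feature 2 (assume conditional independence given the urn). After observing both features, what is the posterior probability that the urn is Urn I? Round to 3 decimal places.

0.230

Compute prior × likelihood for every hypothesis:
  Urn VI: 0.72 × 0.23 × 0.07 = 0.011592
  Urn I: 0.14 × 0.074 × 0.344 = 0.00356384
  Urn IV: 0.05 × 0.02 × 0.099 = 0.000099
  Urn II: 0.09 × 0.01 × 0.255 = 0.0002295
Normalizing constant = 0.01548434.
P(Urn I | evidence) = 0.00356384 / 0.01548434 ≈ 0.230.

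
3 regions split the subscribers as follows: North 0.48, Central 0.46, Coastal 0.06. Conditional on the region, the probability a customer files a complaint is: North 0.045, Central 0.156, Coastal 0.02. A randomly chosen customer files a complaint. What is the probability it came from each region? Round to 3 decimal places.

By Bayes' rule, posterior ∝ prior × likelihood:
  North: 0.48 × 0.045 = 0.0216
  Central: 0.46 × 0.156 = 0.07176
  Coastal: 0.06 × 0.02 = 0.0012
Normalizing constant = 0.09456.
P(North | complaint) = 0.0216/0.09456 ≈ 0.228
P(Central | complaint) = 0.07176/0.09456 ≈ 0.759
P(Coastal | complaint) = 0.0012/0.09456 ≈ 0.013

North 0.228, Central 0.759, Coastal 0.013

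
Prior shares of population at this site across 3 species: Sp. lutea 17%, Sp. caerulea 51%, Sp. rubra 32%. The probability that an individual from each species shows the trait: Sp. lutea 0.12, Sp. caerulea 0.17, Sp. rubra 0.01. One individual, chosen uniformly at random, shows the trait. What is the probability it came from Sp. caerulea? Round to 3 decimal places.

Compute prior × likelihood for every hypothesis:
  Sp. lutea: 0.17 × 0.12 = 0.0204
  Sp. caerulea: 0.51 × 0.17 = 0.0867
  Sp. rubra: 0.32 × 0.01 = 0.0032
Normalizing constant = 0.1103.
P(Sp. caerulea | evidence) = 0.0867 / 0.1103 ≈ 0.786.

0.786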